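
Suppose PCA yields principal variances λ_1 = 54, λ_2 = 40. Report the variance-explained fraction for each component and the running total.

Step 1 — total variance = trace(Sigma) = Σ λ_i = 54 + 40 = 94.

Step 2 — fraction explained by component i = λ_i / Σ λ:
  PC1: 54/94 = 0.5745
  PC2: 40/94 = 0.4255

Step 3 — cumulative fraction after k components = (λ_1 + ... + λ_k) / Σ λ:
  k = 1: 54/94 = 0.5745
  k = 2: (54 + 40)/94 = 94/94 = 1

Summary (fraction, with percent):

explained: PC1 0.5745 (57.45%), PC2 0.4255 (42.55%);  cumulative: 0.5745, 1


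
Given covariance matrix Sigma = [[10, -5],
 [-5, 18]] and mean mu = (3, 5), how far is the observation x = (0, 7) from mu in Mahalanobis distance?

Step 1 — centre the observation: (x - mu) = (-3, 2).

Step 2 — invert Sigma. det(Sigma) = 10·18 - (-5)² = 155.
  Sigma^{-1} = (1/det) · [[d, -b], [-b, a]] = [[0.1161, 0.0323],
 [0.0323, 0.0645]].

Step 3 — form the quadratic (x - mu)^T · Sigma^{-1} · (x - mu):
  Sigma^{-1} · (x - mu) = (-0.2839, 0.0323).
  (x - mu)^T · [Sigma^{-1} · (x - mu)] = (-3)·(-0.2839) + (2)·(0.0323) = 0.9161.

Step 4 — take square root: d = √(0.9161) ≈ 0.9571.

d(x, mu) = √(0.9161) ≈ 0.9571


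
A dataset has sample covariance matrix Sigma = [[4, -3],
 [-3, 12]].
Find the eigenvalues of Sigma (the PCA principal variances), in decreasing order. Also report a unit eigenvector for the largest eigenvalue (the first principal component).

Step 1 — characteristic polynomial of 2×2 Sigma:
  det(Sigma - λI) = λ² - trace · λ + det = 0.
  trace = 4 + 12 = 16, det = 4·12 - (-3)² = 39.
Step 2 — discriminant:
  Δ = trace² - 4·det = 256 - 156 = 100.
Step 3 — eigenvalues:
  λ = (trace ± √Δ)/2 = (16 ± 10)/2,
  λ_1 = 13,  λ_2 = 3.

Step 4 — unit eigenvector for λ_1: solve (Sigma - λ_1 I)v = 0. First row:
  (4 - 13)·v_x + (-3)·v_y = 0, i.e. (-9)·v_x + (-3)·v_y = 0,
  so v ∝ (b, λ_1 - a) = (-3, 9); multiply by -1 so the first entry is positive: u = (3, -9).
  ||u|| = √((3)² + (-9)²) = √(90) ≈ 9.4868,
  v_1 = u/||u|| ≈ (0.3162, -0.9487) (||v_1|| = 1).

λ_1 = 13,  λ_2 = 3;  v_1 ≈ (0.3162, -0.9487)


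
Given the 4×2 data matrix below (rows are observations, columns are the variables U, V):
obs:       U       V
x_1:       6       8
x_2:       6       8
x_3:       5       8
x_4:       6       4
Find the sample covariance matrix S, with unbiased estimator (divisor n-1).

Step 1 — column means:
  mean(U) = (6 + 6 + 5 + 6) / 4 = 23/4 = 5.75
  mean(V) = (8 + 8 + 8 + 4) / 4 = 28/4 = 7

Step 2 — sample covariance S[i,j] = (1/(n-1)) · Σ_k (x_{k,i} - mean_i) · (x_{k,j} - mean_j), with n-1 = 3.
  S[U,U] = ((0.25)·(0.25) + (0.25)·(0.25) + (-0.75)·(-0.75) + (0.25)·(0.25)) / 3 = 0.75/3 = 0.25
  S[U,V] = ((0.25)·(1) + (0.25)·(1) + (-0.75)·(1) + (0.25)·(-3)) / 3 = -1/3 = -0.3333
  S[V,V] = ((1)·(1) + (1)·(1) + (1)·(1) + (-3)·(-3)) / 3 = 12/3 = 4

S is symmetric (S[j,i] = S[i,j]). Assembling:

S = [[0.25, -0.3333],
 [-0.3333, 4]]


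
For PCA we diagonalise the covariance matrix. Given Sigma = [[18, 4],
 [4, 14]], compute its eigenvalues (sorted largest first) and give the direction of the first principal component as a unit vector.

Step 1 — characteristic polynomial of 2×2 Sigma:
  det(Sigma - λI) = λ² - trace · λ + det = 0.
  trace = 18 + 14 = 32, det = 18·14 - (4)² = 236.
Step 2 — discriminant:
  Δ = trace² - 4·det = 1024 - 944 = 80.
Step 3 — eigenvalues:
  λ = (trace ± √Δ)/2 = (32 ± 8.9443)/2,
  λ_1 = 20.4721,  λ_2 = 11.5279.

Step 4 — unit eigenvector for λ_1: solve (Sigma - λ_1 I)v = 0. First row:
  (18 - 20.4721)·v_x + (4)·v_y = 0, i.e. (-2.4721)·v_x + (4)·v_y = 0,
  so v ∝ (b, λ_1 - a) = (4, 2.4721) = u.
  ||u|| = √((4)² + (2.4721)²) = √(22.1115) ≈ 4.7023,
  v_1 = u/||u|| ≈ (0.8507, 0.5257) (||v_1|| = 1).

λ_1 = 20.4721,  λ_2 = 11.5279;  v_1 ≈ (0.8507, 0.5257)


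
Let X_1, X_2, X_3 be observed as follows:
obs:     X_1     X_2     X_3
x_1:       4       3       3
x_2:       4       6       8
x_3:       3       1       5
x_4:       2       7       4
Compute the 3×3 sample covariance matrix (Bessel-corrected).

Step 1 — column means:
  mean(X_1) = (4 + 4 + 3 + 2) / 4 = 13/4 = 3.25
  mean(X_2) = (3 + 6 + 1 + 7) / 4 = 17/4 = 4.25
  mean(X_3) = (3 + 8 + 5 + 4) / 4 = 20/4 = 5

Step 2 — sample covariance S[i,j] = (1/(n-1)) · Σ_k (x_{k,i} - mean_i) · (x_{k,j} - mean_j), with n-1 = 3.
  S[X_1,X_1] = ((0.75)·(0.75) + (0.75)·(0.75) + (-0.25)·(-0.25) + (-1.25)·(-1.25)) / 3 = 2.75/3 = 0.9167
  S[X_1,X_2] = ((0.75)·(-1.25) + (0.75)·(1.75) + (-0.25)·(-3.25) + (-1.25)·(2.75)) / 3 = -2.25/3 = -0.75
  S[X_1,X_3] = ((0.75)·(-2) + (0.75)·(3) + (-0.25)·(0) + (-1.25)·(-1)) / 3 = 2/3 = 0.6667
  S[X_2,X_2] = ((-1.25)·(-1.25) + (1.75)·(1.75) + (-3.25)·(-3.25) + (2.75)·(2.75)) / 3 = 22.75/3 = 7.5833
  S[X_2,X_3] = ((-1.25)·(-2) + (1.75)·(3) + (-3.25)·(0) + (2.75)·(-1)) / 3 = 5/3 = 1.6667
  S[X_3,X_3] = ((-2)·(-2) + (3)·(3) + (0)·(0) + (-1)·(-1)) / 3 = 14/3 = 4.6667

S is symmetric (S[j,i] = S[i,j]). Assembling:

S = [[0.9167, -0.75, 0.6667],
 [-0.75, 7.5833, 1.6667],
 [0.6667, 1.6667, 4.6667]]


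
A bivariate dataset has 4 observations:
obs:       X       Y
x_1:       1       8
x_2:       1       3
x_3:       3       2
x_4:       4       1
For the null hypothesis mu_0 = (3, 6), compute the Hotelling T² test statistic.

Step 1 — sample mean vector:
  mean(X) = (1 + 1 + 3 + 4) / 4 = 9/4 = 2.25
  mean(Y) = (8 + 3 + 2 + 1) / 4 = 14/4 = 3.5
  x̄ = (2.25, 3.5),  deviation x̄ - mu_0 = (2.25, 3.5) - (3, 6) = (-0.75, -2.5).

Step 2 — sample covariance matrix, S[i,j] = (1/(n-1)) · Σ_k (x_{k,i} - mean_i) · (x_{k,j} - mean_j), divisor n-1 = 3:
  S[X,X] = ((-1.25)·(-1.25) + (-1.25)·(-1.25) + (0.75)·(0.75) + (1.75)·(1.75)) / 3 = 6.75/3 = 2.25
  S[X,Y] = ((-1.25)·(4.5) + (-1.25)·(-0.5) + (0.75)·(-1.5) + (1.75)·(-2.5)) / 3 = -10.5/3 = -3.5
  S[Y,Y] = ((4.5)·(4.5) + (-0.5)·(-0.5) + (-1.5)·(-1.5) + (-2.5)·(-2.5)) / 3 = 29/3 = 9.6667
  S = [[2.25, -3.5],
 [-3.5, 9.6667]].

Step 3 — invert S. det(S) = 2.25·9.6667 - (-3.5)² = 9.5.
  S^{-1} = (1/det) · [[d, -b], [-b, a]] = [[1.0175, 0.3684],
 [0.3684, 0.2368]].

Step 4 — quadratic form (x̄ - mu_0)^T · S^{-1} · (x̄ - mu_0):
  S^{-1} · (x̄ - mu_0) = (-1.6842, -0.8684),
  (x̄ - mu_0)^T · [...] = (-0.75)·(-1.6842) + (-2.5)·(-0.8684) = 3.4342.

Step 5 — scale by n: T² = 4 · 3.4342 = 13.7368.

T² ≈ 13.7368


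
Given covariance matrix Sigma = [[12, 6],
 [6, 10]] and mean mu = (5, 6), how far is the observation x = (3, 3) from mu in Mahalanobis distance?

Step 1 — centre the observation: (x - mu) = (-2, -3).

Step 2 — invert Sigma. det(Sigma) = 12·10 - (6)² = 84.
  Sigma^{-1} = (1/det) · [[d, -b], [-b, a]] = [[0.119, -0.0714],
 [-0.0714, 0.1429]].

Step 3 — form the quadratic (x - mu)^T · Sigma^{-1} · (x - mu):
  Sigma^{-1} · (x - mu) = (-0.0238, -0.2857).
  (x - mu)^T · [Sigma^{-1} · (x - mu)] = (-2)·(-0.0238) + (-3)·(-0.2857) = 0.9048.

Step 4 — take square root: d = √(0.9048) ≈ 0.9512.

d(x, mu) = √(0.9048) ≈ 0.9512


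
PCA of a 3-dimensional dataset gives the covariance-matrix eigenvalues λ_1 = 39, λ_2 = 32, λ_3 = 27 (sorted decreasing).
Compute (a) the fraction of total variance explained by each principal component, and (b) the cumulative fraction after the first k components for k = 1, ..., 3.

Step 1 — total variance = trace(Sigma) = Σ λ_i = 39 + 32 + 27 = 98.

Step 2 — fraction explained by component i = λ_i / Σ λ:
  PC1: 39/98 = 0.398
  PC2: 32/98 = 0.3265
  PC3: 27/98 = 0.2755

Step 3 — cumulative fraction after k components = (λ_1 + ... + λ_k) / Σ λ:
  k = 1: 39/98 = 0.398
  k = 2: (39 + 32)/98 = 71/98 = 0.7245
  k = 3: (39 + 32 + 27)/98 = 98/98 = 1

Summary (fraction, with percent):

explained: PC1 0.398 (39.8%), PC2 0.3265 (32.65%), PC3 0.2755 (27.55%);  cumulative: 0.398, 0.7245, 1


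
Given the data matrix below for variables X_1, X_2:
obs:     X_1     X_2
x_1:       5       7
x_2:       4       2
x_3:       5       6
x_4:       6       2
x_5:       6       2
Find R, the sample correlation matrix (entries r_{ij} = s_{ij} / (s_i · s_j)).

Step 1 — column means:
  mean(X_1) = (5 + 4 + 5 + 6 + 6) / 5 = 26/5 = 5.2
  mean(X_2) = (7 + 2 + 6 + 2 + 2) / 5 = 19/5 = 3.8

Step 2 — sample variances and covariances s[i,j] = (1/(n-1)) · Σ_k (x_{k,i} - mean_i) · (x_{k,j} - mean_j), with n-1 = 4:
  s[X_1,X_1] = ((-0.2)·(-0.2) + (-1.2)·(-1.2) + (-0.2)·(-0.2) + (0.8)·(0.8) + (0.8)·(0.8)) / 4 = 2.8/4 = 0.7
  s[X_1,X_2] = ((-0.2)·(3.2) + (-1.2)·(-1.8) + (-0.2)·(2.2) + (0.8)·(-1.8) + (0.8)·(-1.8)) / 4 = -1.8/4 = -0.45
  s[X_2,X_2] = ((3.2)·(3.2) + (-1.8)·(-1.8) + (2.2)·(2.2) + (-1.8)·(-1.8) + (-1.8)·(-1.8)) / 4 = 24.8/4 = 6.2
  Sample standard deviations s_i = √(s[i,i]):
  s(X_1) = √(0.7) = 0.8367
  s(X_2) = √(6.2) = 2.49

Step 3 — r_{ij} = s_{ij} / (s_i · s_j):
  r[X_1,X_1] = 1 (diagonal).
  r[X_1,X_2] = -0.45 / (0.8367 · 2.49) = -0.45 / 2.0833 = -0.216
  r[X_2,X_2] = 1 (diagonal).

R is symmetric with unit diagonal. Assembling:

R = [[1, -0.216],
 [-0.216, 1]]


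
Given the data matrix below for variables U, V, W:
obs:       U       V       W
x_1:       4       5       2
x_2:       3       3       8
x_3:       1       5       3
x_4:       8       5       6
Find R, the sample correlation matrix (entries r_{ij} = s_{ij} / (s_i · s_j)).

Step 1 — column means:
  mean(U) = (4 + 3 + 1 + 8) / 4 = 16/4 = 4
  mean(V) = (5 + 3 + 5 + 5) / 4 = 18/4 = 4.5
  mean(W) = (2 + 8 + 3 + 6) / 4 = 19/4 = 4.75

Step 2 — sample variances and covariances s[i,j] = (1/(n-1)) · Σ_k (x_{k,i} - mean_i) · (x_{k,j} - mean_j), with n-1 = 3:
  s[U,U] = ((0)·(0) + (-1)·(-1) + (-3)·(-3) + (4)·(4)) / 3 = 26/3 = 8.6667
  s[U,V] = ((0)·(0.5) + (-1)·(-1.5) + (-3)·(0.5) + (4)·(0.5)) / 3 = 2/3 = 0.6667
  s[U,W] = ((0)·(-2.75) + (-1)·(3.25) + (-3)·(-1.75) + (4)·(1.25)) / 3 = 7/3 = 2.3333
  s[V,V] = ((0.5)·(0.5) + (-1.5)·(-1.5) + (0.5)·(0.5) + (0.5)·(0.5)) / 3 = 3/3 = 1
  s[V,W] = ((0.5)·(-2.75) + (-1.5)·(3.25) + (0.5)·(-1.75) + (0.5)·(1.25)) / 3 = -6.5/3 = -2.1667
  s[W,W] = ((-2.75)·(-2.75) + (3.25)·(3.25) + (-1.75)·(-1.75) + (1.25)·(1.25)) / 3 = 22.75/3 = 7.5833
  Sample standard deviations s_i = √(s[i,i]):
  s(U) = √(8.6667) = 2.9439
  s(V) = √(1) = 1
  s(W) = √(7.5833) = 2.7538

Step 3 — r_{ij} = s_{ij} / (s_i · s_j):
  r[U,U] = 1 (diagonal).
  r[U,V] = 0.6667 / (2.9439 · 1) = 0.6667 / 2.9439 = 0.2265
  r[U,W] = 2.3333 / (2.9439 · 2.7538) = 2.3333 / 8.1069 = 0.2878
  r[V,V] = 1 (diagonal).
  r[V,W] = -2.1667 / (1 · 2.7538) = -2.1667 / 2.7538 = -0.7868
  r[W,W] = 1 (diagonal).

R is symmetric with unit diagonal. Assembling:

R = [[1, 0.2265, 0.2878],
 [0.2265, 1, -0.7868],
 [0.2878, -0.7868, 1]]


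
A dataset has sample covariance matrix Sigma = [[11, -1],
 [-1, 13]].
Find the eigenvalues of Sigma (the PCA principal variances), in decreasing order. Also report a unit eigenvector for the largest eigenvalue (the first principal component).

Step 1 — characteristic polynomial of 2×2 Sigma:
  det(Sigma - λI) = λ² - trace · λ + det = 0.
  trace = 11 + 13 = 24, det = 11·13 - (-1)² = 142.
Step 2 — discriminant:
  Δ = trace² - 4·det = 576 - 568 = 8.
Step 3 — eigenvalues:
  λ = (trace ± √Δ)/2 = (24 ± 2.8284)/2,
  λ_1 = 13.4142,  λ_2 = 10.5858.

Step 4 — unit eigenvector for λ_1: solve (Sigma - λ_1 I)v = 0. First row:
  (11 - 13.4142)·v_x + (-1)·v_y = 0, i.e. (-2.4142)·v_x + (-1)·v_y = 0,
  so v ∝ (b, λ_1 - a) = (-1, 2.4142); multiply by -1 so the first entry is positive: u = (1, -2.4142).
  ||u|| = √((1)² + (-2.4142)²) = √(6.8284) ≈ 2.6131,
  v_1 = u/||u|| ≈ (0.3827, -0.9239) (||v_1|| = 1).

λ_1 = 13.4142,  λ_2 = 10.5858;  v_1 ≈ (0.3827, -0.9239)


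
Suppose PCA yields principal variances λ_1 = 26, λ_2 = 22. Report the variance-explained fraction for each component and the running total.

Step 1 — total variance = trace(Sigma) = Σ λ_i = 26 + 22 = 48.

Step 2 — fraction explained by component i = λ_i / Σ λ:
  PC1: 26/48 = 0.5417
  PC2: 22/48 = 0.4583

Step 3 — cumulative fraction after k components = (λ_1 + ... + λ_k) / Σ λ:
  k = 1: 26/48 = 0.5417
  k = 2: (26 + 22)/48 = 48/48 = 1

Summary (fraction, with percent):

explained: PC1 0.5417 (54.17%), PC2 0.4583 (45.83%);  cumulative: 0.5417, 1


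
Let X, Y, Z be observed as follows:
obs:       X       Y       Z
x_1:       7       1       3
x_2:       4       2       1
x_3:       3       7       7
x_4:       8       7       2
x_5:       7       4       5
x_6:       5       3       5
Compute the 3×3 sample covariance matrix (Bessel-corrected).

Step 1 — column means:
  mean(X) = (7 + 4 + 3 + 8 + 7 + 5) / 6 = 34/6 = 5.6667
  mean(Y) = (1 + 2 + 7 + 7 + 4 + 3) / 6 = 24/6 = 4
  mean(Z) = (3 + 1 + 7 + 2 + 5 + 5) / 6 = 23/6 = 3.8333

Step 2 — sample covariance S[i,j] = (1/(n-1)) · Σ_k (x_{k,i} - mean_i) · (x_{k,j} - mean_j), with n-1 = 5.
  S[X,X] = ((1.3333)·(1.3333) + (-1.6667)·(-1.6667) + (-2.6667)·(-2.6667) + (2.3333)·(2.3333) + (1.3333)·(1.3333) + (-0.6667)·(-0.6667)) / 5 = 19.3333/5 = 3.8667
  S[X,Y] = ((1.3333)·(-3) + (-1.6667)·(-2) + (-2.6667)·(3) + (2.3333)·(3) + (1.3333)·(0) + (-0.6667)·(-1)) / 5 = -1/5 = -0.2
  S[X,Z] = ((1.3333)·(-0.8333) + (-1.6667)·(-2.8333) + (-2.6667)·(3.1667) + (2.3333)·(-1.8333) + (1.3333)·(1.1667) + (-0.6667)·(1.1667)) / 5 = -8.3333/5 = -1.6667
  S[Y,Y] = ((-3)·(-3) + (-2)·(-2) + (3)·(3) + (3)·(3) + (0)·(0) + (-1)·(-1)) / 5 = 32/5 = 6.4
  S[Y,Z] = ((-3)·(-0.8333) + (-2)·(-2.8333) + (3)·(3.1667) + (3)·(-1.8333) + (0)·(1.1667) + (-1)·(1.1667)) / 5 = 11/5 = 2.2
  S[Z,Z] = ((-0.8333)·(-0.8333) + (-2.8333)·(-2.8333) + (3.1667)·(3.1667) + (-1.8333)·(-1.8333) + (1.1667)·(1.1667) + (1.1667)·(1.1667)) / 5 = 24.8333/5 = 4.9667

S is symmetric (S[j,i] = S[i,j]). Assembling:

S = [[3.8667, -0.2, -1.6667],
 [-0.2, 6.4, 2.2],
 [-1.6667, 2.2, 4.9667]]


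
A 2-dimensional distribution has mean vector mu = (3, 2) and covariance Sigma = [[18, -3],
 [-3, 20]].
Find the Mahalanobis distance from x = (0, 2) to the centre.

Step 1 — centre the observation: (x - mu) = (-3, 0).

Step 2 — invert Sigma. det(Sigma) = 18·20 - (-3)² = 351.
  Sigma^{-1} = (1/det) · [[d, -b], [-b, a]] = [[0.057, 0.0085],
 [0.0085, 0.0513]].

Step 3 — form the quadratic (x - mu)^T · Sigma^{-1} · (x - mu):
  Sigma^{-1} · (x - mu) = (-0.1709, -0.0256).
  (x - mu)^T · [Sigma^{-1} · (x - mu)] = (-3)·(-0.1709) + (0)·(-0.0256) = 0.5128.

Step 4 — take square root: d = √(0.5128) ≈ 0.7161.

d(x, mu) = √(0.5128) ≈ 0.7161


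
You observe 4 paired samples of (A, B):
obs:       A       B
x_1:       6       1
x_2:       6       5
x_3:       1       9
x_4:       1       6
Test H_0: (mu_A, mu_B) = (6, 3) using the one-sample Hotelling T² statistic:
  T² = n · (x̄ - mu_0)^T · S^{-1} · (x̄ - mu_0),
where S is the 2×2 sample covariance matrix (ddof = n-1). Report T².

Step 1 — sample mean vector:
  mean(A) = (6 + 6 + 1 + 1) / 4 = 14/4 = 3.5
  mean(B) = (1 + 5 + 9 + 6) / 4 = 21/4 = 5.25
  x̄ = (3.5, 5.25),  deviation x̄ - mu_0 = (3.5, 5.25) - (6, 3) = (-2.5, 2.25).

Step 2 — sample covariance matrix, S[i,j] = (1/(n-1)) · Σ_k (x_{k,i} - mean_i) · (x_{k,j} - mean_j), divisor n-1 = 3:
  S[A,A] = ((2.5)·(2.5) + (2.5)·(2.5) + (-2.5)·(-2.5) + (-2.5)·(-2.5)) / 3 = 25/3 = 8.3333
  S[A,B] = ((2.5)·(-4.25) + (2.5)·(-0.25) + (-2.5)·(3.75) + (-2.5)·(0.75)) / 3 = -22.5/3 = -7.5
  S[B,B] = ((-4.25)·(-4.25) + (-0.25)·(-0.25) + (3.75)·(3.75) + (0.75)·(0.75)) / 3 = 32.75/3 = 10.9167
  S = [[8.3333, -7.5],
 [-7.5, 10.9167]].

Step 3 — invert S. det(S) = 8.3333·10.9167 - (-7.5)² = 34.7222.
  S^{-1} = (1/det) · [[d, -b], [-b, a]] = [[0.3144, 0.216],
 [0.216, 0.24]].

Step 4 — quadratic form (x̄ - mu_0)^T · S^{-1} · (x̄ - mu_0):
  S^{-1} · (x̄ - mu_0) = (-0.3, 0),
  (x̄ - mu_0)^T · [...] = (-2.5)·(-0.3) + (2.25)·(0) = 0.75.

Step 5 — scale by n: T² = 4 · 0.75 = 3.

T² ≈ 3


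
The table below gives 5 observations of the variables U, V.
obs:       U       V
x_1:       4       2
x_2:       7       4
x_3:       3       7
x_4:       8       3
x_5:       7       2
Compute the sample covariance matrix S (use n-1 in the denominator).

Step 1 — column means:
  mean(U) = (4 + 7 + 3 + 8 + 7) / 5 = 29/5 = 5.8
  mean(V) = (2 + 4 + 7 + 3 + 2) / 5 = 18/5 = 3.6

Step 2 — sample covariance S[i,j] = (1/(n-1)) · Σ_k (x_{k,i} - mean_i) · (x_{k,j} - mean_j), with n-1 = 4.
  S[U,U] = ((-1.8)·(-1.8) + (1.2)·(1.2) + (-2.8)·(-2.8) + (2.2)·(2.2) + (1.2)·(1.2)) / 4 = 18.8/4 = 4.7
  S[U,V] = ((-1.8)·(-1.6) + (1.2)·(0.4) + (-2.8)·(3.4) + (2.2)·(-0.6) + (1.2)·(-1.6)) / 4 = -9.4/4 = -2.35
  S[V,V] = ((-1.6)·(-1.6) + (0.4)·(0.4) + (3.4)·(3.4) + (-0.6)·(-0.6) + (-1.6)·(-1.6)) / 4 = 17.2/4 = 4.3

S is symmetric (S[j,i] = S[i,j]). Assembling:

S = [[4.7, -2.35],
 [-2.35, 4.3]]


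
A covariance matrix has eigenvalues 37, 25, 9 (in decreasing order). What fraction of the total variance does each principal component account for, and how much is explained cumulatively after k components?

Step 1 — total variance = trace(Sigma) = Σ λ_i = 37 + 25 + 9 = 71.

Step 2 — fraction explained by component i = λ_i / Σ λ:
  PC1: 37/71 = 0.5211
  PC2: 25/71 = 0.3521
  PC3: 9/71 = 0.1268

Step 3 — cumulative fraction after k components = (λ_1 + ... + λ_k) / Σ λ:
  k = 1: 37/71 = 0.5211
  k = 2: (37 + 25)/71 = 62/71 = 0.8732
  k = 3: (37 + 25 + 9)/71 = 71/71 = 1

Summary (fraction, with percent):

explained: PC1 0.5211 (52.11%), PC2 0.3521 (35.21%), PC3 0.1268 (12.68%);  cumulative: 0.5211, 0.8732, 1


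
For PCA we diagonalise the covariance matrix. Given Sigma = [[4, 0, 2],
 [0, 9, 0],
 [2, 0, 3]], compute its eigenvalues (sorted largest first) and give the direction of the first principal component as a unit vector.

Step 1 — characteristic polynomial p(λ) = det(λI - Sigma) = λ³ - tr·λ² + c_1·λ - det, where tr = trace, c_1 = sum of the principal 2×2 minors, det = det(Sigma):
  tr = 4 + 9 + 3 = 16,
  c_1 = (4·9 - (0)²) + (4·3 - (2)²) + (9·3 - (0)²) = 36 + 8 + 27 = 71,
  det = 4·(9·3 - (0)²) - (0)·((0)·3 - (0)·(2)) + (2)·((0)·(0) - 9·(2)) = 4·(27) - (0)·(0) + (2)·(-18) = 72.
  So p(λ) = λ³ - 16λ² + 71λ - 72.
Step 2 — look for an integer root (rational root theorem: any rational root is an integer divisor of 72). Testing λ = 9:
  p(9) = 729 - 1296 + 639 - 72 = 0  ✓
  Dividing out (λ - 9): p(λ) = (λ - 9)(λ² - 7λ + 8).
Step 3 — remaining eigenvalues from the quadratic λ² - 7λ + 8 = 0:
  Δ = 7² - 4·8 = 49 - 32 = 17,  λ = (7 ± √17)/2 = (7 ± 4.1231)/2 ≈ 5.5616 or 1.4384.
  Sorted: λ_1 = 9,  λ_2 = 5.5616,  λ_3 = 1.4384  (check: sum = 16 = tr ✓).

Step 4 — unit eigenvector for λ_1 = 9: v spans the null space of (Sigma - λ_1 I), whose rows are
  r_1 = (-5, 0, 2),  r_2 = (0, 0, 0),  r_3 = (2, 0, -6).
  v is orthogonal to every row, so take v ∝ r_1 × r_3 = ((0)·(-6) - (2)·(0), (2)·(2) - (-5)·(-6), (-5)·(0) - (0)·(2)) = (0, -26, 0).
  Rescale (divide by 26; multiply by -1 so the first nonzero entry is positive): u = (0, 1, 0).
  ||u|| = √((0)² + (1)² + (0)²) = √(1) = 1,  v_1 = u/||u|| ≈ (0, 1, 0) (||v_1|| = 1).

λ_1 = 9,  λ_2 = 5.5616,  λ_3 = 1.4384;  v_1 ≈ (0, 1, 0)


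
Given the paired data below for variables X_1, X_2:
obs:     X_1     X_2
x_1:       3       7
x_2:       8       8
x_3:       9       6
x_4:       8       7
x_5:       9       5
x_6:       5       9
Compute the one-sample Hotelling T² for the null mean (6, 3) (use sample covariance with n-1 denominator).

Step 1 — sample mean vector:
  mean(X_1) = (3 + 8 + 9 + 8 + 9 + 5) / 6 = 42/6 = 7
  mean(X_2) = (7 + 8 + 6 + 7 + 5 + 9) / 6 = 42/6 = 7
  x̄ = (7, 7),  deviation x̄ - mu_0 = (7, 7) - (6, 3) = (1, 4).

Step 2 — sample covariance matrix, S[i,j] = (1/(n-1)) · Σ_k (x_{k,i} - mean_i) · (x_{k,j} - mean_j), divisor n-1 = 5:
  S[X_1,X_1] = ((-4)·(-4) + (1)·(1) + (2)·(2) + (1)·(1) + (2)·(2) + (-2)·(-2)) / 5 = 30/5 = 6
  S[X_1,X_2] = ((-4)·(0) + (1)·(1) + (2)·(-1) + (1)·(0) + (2)·(-2) + (-2)·(2)) / 5 = -9/5 = -1.8
  S[X_2,X_2] = ((0)·(0) + (1)·(1) + (-1)·(-1) + (0)·(0) + (-2)·(-2) + (2)·(2)) / 5 = 10/5 = 2
  S = [[6, -1.8],
 [-1.8, 2]].

Step 3 — invert S. det(S) = 6·2 - (-1.8)² = 8.76.
  S^{-1} = (1/det) · [[d, -b], [-b, a]] = [[0.2283, 0.2055],
 [0.2055, 0.6849]].

Step 4 — quadratic form (x̄ - mu_0)^T · S^{-1} · (x̄ - mu_0):
  S^{-1} · (x̄ - mu_0) = (1.0502, 2.9452),
  (x̄ - mu_0)^T · [...] = (1)·(1.0502) + (4)·(2.9452) = 12.8311.

Step 5 — scale by n: T² = 6 · 12.8311 = 76.9863.

T² ≈ 76.9863


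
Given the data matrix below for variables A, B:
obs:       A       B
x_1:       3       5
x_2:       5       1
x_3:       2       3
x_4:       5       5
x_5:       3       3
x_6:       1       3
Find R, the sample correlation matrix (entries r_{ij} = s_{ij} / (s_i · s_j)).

Step 1 — column means:
  mean(A) = (3 + 5 + 2 + 5 + 3 + 1) / 6 = 19/6 = 3.1667
  mean(B) = (5 + 1 + 3 + 5 + 3 + 3) / 6 = 20/6 = 3.3333

Step 2 — sample variances and covariances s[i,j] = (1/(n-1)) · Σ_k (x_{k,i} - mean_i) · (x_{k,j} - mean_j), with n-1 = 5:
  s[A,A] = ((-0.1667)·(-0.1667) + (1.8333)·(1.8333) + (-1.1667)·(-1.1667) + (1.8333)·(1.8333) + (-0.1667)·(-0.1667) + (-2.1667)·(-2.1667)) / 5 = 12.8333/5 = 2.5667
  s[A,B] = ((-0.1667)·(1.6667) + (1.8333)·(-2.3333) + (-1.1667)·(-0.3333) + (1.8333)·(1.6667) + (-0.1667)·(-0.3333) + (-2.1667)·(-0.3333)) / 5 = -0.3333/5 = -0.0667
  s[B,B] = ((1.6667)·(1.6667) + (-2.3333)·(-2.3333) + (-0.3333)·(-0.3333) + (1.6667)·(1.6667) + (-0.3333)·(-0.3333) + (-0.3333)·(-0.3333)) / 5 = 11.3333/5 = 2.2667
  Sample standard deviations s_i = √(s[i,i]):
  s(A) = √(2.5667) = 1.6021
  s(B) = √(2.2667) = 1.5055

Step 3 — r_{ij} = s_{ij} / (s_i · s_j):
  r[A,A] = 1 (diagonal).
  r[A,B] = -0.0667 / (1.6021 · 1.5055) = -0.0667 / 2.412 = -0.0276
  r[B,B] = 1 (diagonal).

R is symmetric with unit diagonal. Assembling:

R = [[1, -0.0276],
 [-0.0276, 1]]


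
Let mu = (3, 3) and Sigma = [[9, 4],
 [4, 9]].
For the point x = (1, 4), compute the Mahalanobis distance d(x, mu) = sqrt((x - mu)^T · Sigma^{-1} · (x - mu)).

Step 1 — centre the observation: (x - mu) = (-2, 1).

Step 2 — invert Sigma. det(Sigma) = 9·9 - (4)² = 65.
  Sigma^{-1} = (1/det) · [[d, -b], [-b, a]] = [[0.1385, -0.0615],
 [-0.0615, 0.1385]].

Step 3 — form the quadratic (x - mu)^T · Sigma^{-1} · (x - mu):
  Sigma^{-1} · (x - mu) = (-0.3385, 0.2615).
  (x - mu)^T · [Sigma^{-1} · (x - mu)] = (-2)·(-0.3385) + (1)·(0.2615) = 0.9385.

Step 4 — take square root: d = √(0.9385) ≈ 0.9687.

d(x, mu) = √(0.9385) ≈ 0.9687


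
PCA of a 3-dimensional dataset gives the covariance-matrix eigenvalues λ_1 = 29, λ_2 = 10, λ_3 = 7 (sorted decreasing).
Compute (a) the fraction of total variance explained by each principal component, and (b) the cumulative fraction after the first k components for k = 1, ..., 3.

Step 1 — total variance = trace(Sigma) = Σ λ_i = 29 + 10 + 7 = 46.

Step 2 — fraction explained by component i = λ_i / Σ λ:
  PC1: 29/46 = 0.6304
  PC2: 10/46 = 0.2174
  PC3: 7/46 = 0.1522

Step 3 — cumulative fraction after k components = (λ_1 + ... + λ_k) / Σ λ:
  k = 1: 29/46 = 0.6304
  k = 2: (29 + 10)/46 = 39/46 = 0.8478
  k = 3: (29 + 10 + 7)/46 = 46/46 = 1

Summary (fraction, with percent):

explained: PC1 0.6304 (63.04%), PC2 0.2174 (21.74%), PC3 0.1522 (15.22%);  cumulative: 0.6304, 0.8478, 1


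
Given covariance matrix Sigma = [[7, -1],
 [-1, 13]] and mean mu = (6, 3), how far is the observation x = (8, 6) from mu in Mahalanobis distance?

Step 1 — centre the observation: (x - mu) = (2, 3).

Step 2 — invert Sigma. det(Sigma) = 7·13 - (-1)² = 90.
  Sigma^{-1} = (1/det) · [[d, -b], [-b, a]] = [[0.1444, 0.0111],
 [0.0111, 0.0778]].

Step 3 — form the quadratic (x - mu)^T · Sigma^{-1} · (x - mu):
  Sigma^{-1} · (x - mu) = (0.3222, 0.2556).
  (x - mu)^T · [Sigma^{-1} · (x - mu)] = (2)·(0.3222) + (3)·(0.2556) = 1.4111.

Step 4 — take square root: d = √(1.4111) ≈ 1.1879.

d(x, mu) = √(1.4111) ≈ 1.1879


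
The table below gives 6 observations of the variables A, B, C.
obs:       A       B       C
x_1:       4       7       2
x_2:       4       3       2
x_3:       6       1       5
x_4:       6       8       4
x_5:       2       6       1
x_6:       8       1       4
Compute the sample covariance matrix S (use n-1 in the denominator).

Step 1 — column means:
  mean(A) = (4 + 4 + 6 + 6 + 2 + 8) / 6 = 30/6 = 5
  mean(B) = (7 + 3 + 1 + 8 + 6 + 1) / 6 = 26/6 = 4.3333
  mean(C) = (2 + 2 + 5 + 4 + 1 + 4) / 6 = 18/6 = 3

Step 2 — sample covariance S[i,j] = (1/(n-1)) · Σ_k (x_{k,i} - mean_i) · (x_{k,j} - mean_j), with n-1 = 5.
  S[A,A] = ((-1)·(-1) + (-1)·(-1) + (1)·(1) + (1)·(1) + (-3)·(-3) + (3)·(3)) / 5 = 22/5 = 4.4
  S[A,B] = ((-1)·(2.6667) + (-1)·(-1.3333) + (1)·(-3.3333) + (1)·(3.6667) + (-3)·(1.6667) + (3)·(-3.3333)) / 5 = -16/5 = -3.2
  S[A,C] = ((-1)·(-1) + (-1)·(-1) + (1)·(2) + (1)·(1) + (-3)·(-2) + (3)·(1)) / 5 = 14/5 = 2.8
  S[B,B] = ((2.6667)·(2.6667) + (-1.3333)·(-1.3333) + (-3.3333)·(-3.3333) + (3.6667)·(3.6667) + (1.6667)·(1.6667) + (-3.3333)·(-3.3333)) / 5 = 47.3333/5 = 9.4667
  S[B,C] = ((2.6667)·(-1) + (-1.3333)·(-1) + (-3.3333)·(2) + (3.6667)·(1) + (1.6667)·(-2) + (-3.3333)·(1)) / 5 = -11/5 = -2.2
  S[C,C] = ((-1)·(-1) + (-1)·(-1) + (2)·(2) + (1)·(1) + (-2)·(-2) + (1)·(1)) / 5 = 12/5 = 2.4

S is symmetric (S[j,i] = S[i,j]). Assembling:

S = [[4.4, -3.2, 2.8],
 [-3.2, 9.4667, -2.2],
 [2.8, -2.2, 2.4]]


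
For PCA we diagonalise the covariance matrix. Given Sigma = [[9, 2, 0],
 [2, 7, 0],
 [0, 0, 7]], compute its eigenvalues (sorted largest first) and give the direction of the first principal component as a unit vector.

Step 1 — characteristic polynomial p(λ) = det(λI - Sigma) = λ³ - tr·λ² + c_1·λ - det, where tr = trace, c_1 = sum of the principal 2×2 minors, det = det(Sigma):
  tr = 9 + 7 + 7 = 23,
  c_1 = (9·7 - (2)²) + (9·7 - (0)²) + (7·7 - (0)²) = 59 + 63 + 49 = 171,
  det = 9·(7·7 - (0)²) - (2)·((2)·7 - (0)·(0)) + (0)·((2)·(0) - 7·(0)) = 9·(49) - (2)·(14) + (0)·(0) = 413.
  So p(λ) = λ³ - 23λ² + 171λ - 413.
Step 2 — look for an integer root (rational root theorem: any rational root is an integer divisor of 413). Testing λ = 7:
  p(7) = 343 - 1127 + 1197 - 413 = 0  ✓
  Dividing out (λ - 7): p(λ) = (λ - 7)(λ² - 16λ + 59).
Step 3 — remaining eigenvalues from the quadratic λ² - 16λ + 59 = 0:
  Δ = 16² - 4·59 = 256 - 236 = 20,  λ = (16 ± √20)/2 = (16 ± 4.4721)/2 ≈ 10.2361 or 5.7639.
  Sorted: λ_1 = 10.2361,  λ_2 = 7,  λ_3 = 5.7639  (check: sum = 23 = tr ✓).

Step 4 — unit eigenvector for λ_1 ≈ 10.2361: v spans the null space of (Sigma - λ_1 I), whose rows are
  r_1 = (-1.2361, 2, 0),  r_2 = (2, -3.2361, 0),  r_3 = (0, 0, -3.2361).
  v is orthogonal to every row, so take v ∝ r_1 × r_3 = ((2)·(-3.2361) - (0)·(0), (0)·(0) - (-1.2361)·(-3.2361), (-1.2361)·(0) - (2)·(0)) ≈ (-6.4721, -4, 0).
  Rescale (multiply by -1 so the first nonzero entry is positive): u = (6.4721, 4, 0).
  ||u|| = √((6.4721)² + (4)² + (0)²) = √(57.8885) ≈ 7.6085,  v_1 = u/||u|| ≈ (0.8507, 0.5257, 0) (||v_1|| = 1).

λ_1 = 10.2361,  λ_2 = 7,  λ_3 = 5.7639;  v_1 ≈ (0.8507, 0.5257, 0)


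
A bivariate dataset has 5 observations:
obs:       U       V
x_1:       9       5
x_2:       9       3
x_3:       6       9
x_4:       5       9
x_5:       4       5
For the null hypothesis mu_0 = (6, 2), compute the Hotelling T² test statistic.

Step 1 — sample mean vector:
  mean(U) = (9 + 9 + 6 + 5 + 4) / 5 = 33/5 = 6.6
  mean(V) = (5 + 3 + 9 + 9 + 5) / 5 = 31/5 = 6.2
  x̄ = (6.6, 6.2),  deviation x̄ - mu_0 = (6.6, 6.2) - (6, 2) = (0.6, 4.2).

Step 2 — sample covariance matrix, S[i,j] = (1/(n-1)) · Σ_k (x_{k,i} - mean_i) · (x_{k,j} - mean_j), divisor n-1 = 4:
  S[U,U] = ((2.4)·(2.4) + (2.4)·(2.4) + (-0.6)·(-0.6) + (-1.6)·(-1.6) + (-2.6)·(-2.6)) / 4 = 21.2/4 = 5.3
  S[U,V] = ((2.4)·(-1.2) + (2.4)·(-3.2) + (-0.6)·(2.8) + (-1.6)·(2.8) + (-2.6)·(-1.2)) / 4 = -13.6/4 = -3.4
  S[V,V] = ((-1.2)·(-1.2) + (-3.2)·(-3.2) + (2.8)·(2.8) + (2.8)·(2.8) + (-1.2)·(-1.2)) / 4 = 28.8/4 = 7.2
  S = [[5.3, -3.4],
 [-3.4, 7.2]].

Step 3 — invert S. det(S) = 5.3·7.2 - (-3.4)² = 26.6.
  S^{-1} = (1/det) · [[d, -b], [-b, a]] = [[0.2707, 0.1278],
 [0.1278, 0.1992]].

Step 4 — quadratic form (x̄ - mu_0)^T · S^{-1} · (x̄ - mu_0):
  S^{-1} · (x̄ - mu_0) = (0.6992, 0.9135),
  (x̄ - mu_0)^T · [...] = (0.6)·(0.6992) + (4.2)·(0.9135) = 4.2564.

Step 5 — scale by n: T² = 5 · 4.2564 = 21.282.

T² ≈ 21.282


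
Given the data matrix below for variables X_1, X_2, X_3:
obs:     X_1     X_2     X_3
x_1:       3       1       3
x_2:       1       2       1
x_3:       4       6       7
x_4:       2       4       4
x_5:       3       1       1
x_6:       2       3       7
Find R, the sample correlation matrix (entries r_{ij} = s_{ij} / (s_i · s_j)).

Step 1 — column means:
  mean(X_1) = (3 + 1 + 4 + 2 + 3 + 2) / 6 = 15/6 = 2.5
  mean(X_2) = (1 + 2 + 6 + 4 + 1 + 3) / 6 = 17/6 = 2.8333
  mean(X_3) = (3 + 1 + 7 + 4 + 1 + 7) / 6 = 23/6 = 3.8333

Step 2 — sample variances and covariances s[i,j] = (1/(n-1)) · Σ_k (x_{k,i} - mean_i) · (x_{k,j} - mean_j), with n-1 = 5:
  s[X_1,X_1] = ((0.5)·(0.5) + (-1.5)·(-1.5) + (1.5)·(1.5) + (-0.5)·(-0.5) + (0.5)·(0.5) + (-0.5)·(-0.5)) / 5 = 5.5/5 = 1.1
  s[X_1,X_2] = ((0.5)·(-1.8333) + (-1.5)·(-0.8333) + (1.5)·(3.1667) + (-0.5)·(1.1667) + (0.5)·(-1.8333) + (-0.5)·(0.1667)) / 5 = 3.5/5 = 0.7
  s[X_1,X_3] = ((0.5)·(-0.8333) + (-1.5)·(-2.8333) + (1.5)·(3.1667) + (-0.5)·(0.1667) + (0.5)·(-2.8333) + (-0.5)·(3.1667)) / 5 = 5.5/5 = 1.1
  s[X_2,X_2] = ((-1.8333)·(-1.8333) + (-0.8333)·(-0.8333) + (3.1667)·(3.1667) + (1.1667)·(1.1667) + (-1.8333)·(-1.8333) + (0.1667)·(0.1667)) / 5 = 18.8333/5 = 3.7667
  s[X_2,X_3] = ((-1.8333)·(-0.8333) + (-0.8333)·(-2.8333) + (3.1667)·(3.1667) + (1.1667)·(0.1667) + (-1.8333)·(-2.8333) + (0.1667)·(3.1667)) / 5 = 19.8333/5 = 3.9667
  s[X_3,X_3] = ((-0.8333)·(-0.8333) + (-2.8333)·(-2.8333) + (3.1667)·(3.1667) + (0.1667)·(0.1667) + (-2.8333)·(-2.8333) + (3.1667)·(3.1667)) / 5 = 36.8333/5 = 7.3667
  Sample standard deviations s_i = √(s[i,i]):
  s(X_1) = √(1.1) = 1.0488
  s(X_2) = √(3.7667) = 1.9408
  s(X_3) = √(7.3667) = 2.7142

Step 3 — r_{ij} = s_{ij} / (s_i · s_j):
  r[X_1,X_1] = 1 (diagonal).
  r[X_1,X_2] = 0.7 / (1.0488 · 1.9408) = 0.7 / 2.0355 = 0.3439
  r[X_1,X_3] = 1.1 / (1.0488 · 2.7142) = 1.1 / 2.8466 = 0.3864
  r[X_2,X_2] = 1 (diagonal).
  r[X_2,X_3] = 3.9667 / (1.9408 · 2.7142) = 3.9667 / 5.2676 = 0.753
  r[X_3,X_3] = 1 (diagonal).

R is symmetric with unit diagonal. Assembling:

R = [[1, 0.3439, 0.3864],
 [0.3439, 1, 0.753],
 [0.3864, 0.753, 1]]


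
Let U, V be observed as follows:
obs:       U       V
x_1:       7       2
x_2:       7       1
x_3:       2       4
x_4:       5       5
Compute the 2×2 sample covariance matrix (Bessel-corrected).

Step 1 — column means:
  mean(U) = (7 + 7 + 2 + 5) / 4 = 21/4 = 5.25
  mean(V) = (2 + 1 + 4 + 5) / 4 = 12/4 = 3

Step 2 — sample covariance S[i,j] = (1/(n-1)) · Σ_k (x_{k,i} - mean_i) · (x_{k,j} - mean_j), with n-1 = 3.
  S[U,U] = ((1.75)·(1.75) + (1.75)·(1.75) + (-3.25)·(-3.25) + (-0.25)·(-0.25)) / 3 = 16.75/3 = 5.5833
  S[U,V] = ((1.75)·(-1) + (1.75)·(-2) + (-3.25)·(1) + (-0.25)·(2)) / 3 = -9/3 = -3
  S[V,V] = ((-1)·(-1) + (-2)·(-2) + (1)·(1) + (2)·(2)) / 3 = 10/3 = 3.3333

S is symmetric (S[j,i] = S[i,j]). Assembling:

S = [[5.5833, -3],
 [-3, 3.3333]]


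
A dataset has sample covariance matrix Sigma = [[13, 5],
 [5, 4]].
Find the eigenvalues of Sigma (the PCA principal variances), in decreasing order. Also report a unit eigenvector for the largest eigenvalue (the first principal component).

Step 1 — characteristic polynomial of 2×2 Sigma:
  det(Sigma - λI) = λ² - trace · λ + det = 0.
  trace = 13 + 4 = 17, det = 13·4 - (5)² = 27.
Step 2 — discriminant:
  Δ = trace² - 4·det = 289 - 108 = 181.
Step 3 — eigenvalues:
  λ = (trace ± √Δ)/2 = (17 ± 13.4536)/2,
  λ_1 = 15.2268,  λ_2 = 1.7732.

Step 4 — unit eigenvector for λ_1: solve (Sigma - λ_1 I)v = 0. First row:
  (13 - 15.2268)·v_x + (5)·v_y = 0, i.e. (-2.2268)·v_x + (5)·v_y = 0,
  so v ∝ (b, λ_1 - a) = (5, 2.2268) = u.
  ||u|| = √((5)² + (2.2268)²) = √(29.9587) ≈ 5.4735,
  v_1 = u/||u|| ≈ (0.9135, 0.4068) (||v_1|| = 1).

λ_1 = 15.2268,  λ_2 = 1.7732;  v_1 ≈ (0.9135, 0.4068)


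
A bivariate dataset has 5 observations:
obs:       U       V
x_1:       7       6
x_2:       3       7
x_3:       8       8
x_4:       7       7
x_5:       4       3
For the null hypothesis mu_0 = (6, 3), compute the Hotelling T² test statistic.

Step 1 — sample mean vector:
  mean(U) = (7 + 3 + 8 + 7 + 4) / 5 = 29/5 = 5.8
  mean(V) = (6 + 7 + 8 + 7 + 3) / 5 = 31/5 = 6.2
  x̄ = (5.8, 6.2),  deviation x̄ - mu_0 = (5.8, 6.2) - (6, 3) = (-0.2, 3.2).

Step 2 — sample covariance matrix, S[i,j] = (1/(n-1)) · Σ_k (x_{k,i} - mean_i) · (x_{k,j} - mean_j), divisor n-1 = 4:
  S[U,U] = ((1.2)·(1.2) + (-2.8)·(-2.8) + (2.2)·(2.2) + (1.2)·(1.2) + (-1.8)·(-1.8)) / 4 = 18.8/4 = 4.7
  S[U,V] = ((1.2)·(-0.2) + (-2.8)·(0.8) + (2.2)·(1.8) + (1.2)·(0.8) + (-1.8)·(-3.2)) / 4 = 8.2/4 = 2.05
  S[V,V] = ((-0.2)·(-0.2) + (0.8)·(0.8) + (1.8)·(1.8) + (0.8)·(0.8) + (-3.2)·(-3.2)) / 4 = 14.8/4 = 3.7
  S = [[4.7, 2.05],
 [2.05, 3.7]].

Step 3 — invert S. det(S) = 4.7·3.7 - (2.05)² = 13.1875.
  S^{-1} = (1/det) · [[d, -b], [-b, a]] = [[0.2806, -0.1555],
 [-0.1555, 0.3564]].

Step 4 — quadratic form (x̄ - mu_0)^T · S^{-1} · (x̄ - mu_0):
  S^{-1} · (x̄ - mu_0) = (-0.5536, 1.1716),
  (x̄ - mu_0)^T · [...] = (-0.2)·(-0.5536) + (3.2)·(1.1716) = 3.8597.

Step 5 — scale by n: T² = 5 · 3.8597 = 19.2986.

T² ≈ 19.2986


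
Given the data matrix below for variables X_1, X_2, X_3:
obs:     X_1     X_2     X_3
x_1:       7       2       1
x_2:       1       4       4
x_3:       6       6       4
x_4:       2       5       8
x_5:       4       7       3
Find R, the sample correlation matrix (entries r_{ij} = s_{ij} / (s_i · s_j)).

Step 1 — column means:
  mean(X_1) = (7 + 1 + 6 + 2 + 4) / 5 = 20/5 = 4
  mean(X_2) = (2 + 4 + 6 + 5 + 7) / 5 = 24/5 = 4.8
  mean(X_3) = (1 + 4 + 4 + 8 + 3) / 5 = 20/5 = 4

Step 2 — sample variances and covariances s[i,j] = (1/(n-1)) · Σ_k (x_{k,i} - mean_i) · (x_{k,j} - mean_j), with n-1 = 4:
  s[X_1,X_1] = ((3)·(3) + (-3)·(-3) + (2)·(2) + (-2)·(-2) + (0)·(0)) / 4 = 26/4 = 6.5
  s[X_1,X_2] = ((3)·(-2.8) + (-3)·(-0.8) + (2)·(1.2) + (-2)·(0.2) + (0)·(2.2)) / 4 = -4/4 = -1
  s[X_1,X_3] = ((3)·(-3) + (-3)·(0) + (2)·(0) + (-2)·(4) + (0)·(-1)) / 4 = -17/4 = -4.25
  s[X_2,X_2] = ((-2.8)·(-2.8) + (-0.8)·(-0.8) + (1.2)·(1.2) + (0.2)·(0.2) + (2.2)·(2.2)) / 4 = 14.8/4 = 3.7
  s[X_2,X_3] = ((-2.8)·(-3) + (-0.8)·(0) + (1.2)·(0) + (0.2)·(4) + (2.2)·(-1)) / 4 = 7/4 = 1.75
  s[X_3,X_3] = ((-3)·(-3) + (0)·(0) + (0)·(0) + (4)·(4) + (-1)·(-1)) / 4 = 26/4 = 6.5
  Sample standard deviations s_i = √(s[i,i]):
  s(X_1) = √(6.5) = 2.5495
  s(X_2) = √(3.7) = 1.9235
  s(X_3) = √(6.5) = 2.5495

Step 3 — r_{ij} = s_{ij} / (s_i · s_j):
  r[X_1,X_1] = 1 (diagonal).
  r[X_1,X_2] = -1 / (2.5495 · 1.9235) = -1 / 4.9041 = -0.2039
  r[X_1,X_3] = -4.25 / (2.5495 · 2.5495) = -4.25 / 6.5 = -0.6538
  r[X_2,X_2] = 1 (diagonal).
  r[X_2,X_3] = 1.75 / (1.9235 · 2.5495) = 1.75 / 4.9041 = 0.3568
  r[X_3,X_3] = 1 (diagonal).

R is symmetric with unit diagonal. Assembling:

R = [[1, -0.2039, -0.6538],
 [-0.2039, 1, 0.3568],
 [-0.6538, 0.3568, 1]]


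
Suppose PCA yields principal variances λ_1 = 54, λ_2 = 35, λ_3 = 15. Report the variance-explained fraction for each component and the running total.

Step 1 — total variance = trace(Sigma) = Σ λ_i = 54 + 35 + 15 = 104.

Step 2 — fraction explained by component i = λ_i / Σ λ:
  PC1: 54/104 = 0.5192
  PC2: 35/104 = 0.3365
  PC3: 15/104 = 0.1442

Step 3 — cumulative fraction after k components = (λ_1 + ... + λ_k) / Σ λ:
  k = 1: 54/104 = 0.5192
  k = 2: (54 + 35)/104 = 89/104 = 0.8558
  k = 3: (54 + 35 + 15)/104 = 104/104 = 1

Summary (fraction, with percent):

explained: PC1 0.5192 (51.92%), PC2 0.3365 (33.65%), PC3 0.1442 (14.42%);  cumulative: 0.5192, 0.8558, 1


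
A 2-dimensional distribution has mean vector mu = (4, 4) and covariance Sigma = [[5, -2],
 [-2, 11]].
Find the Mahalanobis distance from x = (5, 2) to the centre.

Step 1 — centre the observation: (x - mu) = (1, -2).

Step 2 — invert Sigma. det(Sigma) = 5·11 - (-2)² = 51.
  Sigma^{-1} = (1/det) · [[d, -b], [-b, a]] = [[0.2157, 0.0392],
 [0.0392, 0.098]].

Step 3 — form the quadratic (x - mu)^T · Sigma^{-1} · (x - mu):
  Sigma^{-1} · (x - mu) = (0.1373, -0.1569).
  (x - mu)^T · [Sigma^{-1} · (x - mu)] = (1)·(0.1373) + (-2)·(-0.1569) = 0.451.

Step 4 — take square root: d = √(0.451) ≈ 0.6716.

d(x, mu) = √(0.451) ≈ 0.6716


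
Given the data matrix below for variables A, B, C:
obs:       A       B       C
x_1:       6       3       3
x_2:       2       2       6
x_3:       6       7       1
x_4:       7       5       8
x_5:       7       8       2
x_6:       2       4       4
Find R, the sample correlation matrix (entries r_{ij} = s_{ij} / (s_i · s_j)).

Step 1 — column means:
  mean(A) = (6 + 2 + 6 + 7 + 7 + 2) / 6 = 30/6 = 5
  mean(B) = (3 + 2 + 7 + 5 + 8 + 4) / 6 = 29/6 = 4.8333
  mean(C) = (3 + 6 + 1 + 8 + 2 + 4) / 6 = 24/6 = 4

Step 2 — sample variances and covariances s[i,j] = (1/(n-1)) · Σ_k (x_{k,i} - mean_i) · (x_{k,j} - mean_j), with n-1 = 5:
  s[A,A] = ((1)·(1) + (-3)·(-3) + (1)·(1) + (2)·(2) + (2)·(2) + (-3)·(-3)) / 5 = 28/5 = 5.6
  s[A,B] = ((1)·(-1.8333) + (-3)·(-2.8333) + (1)·(2.1667) + (2)·(0.1667) + (2)·(3.1667) + (-3)·(-0.8333)) / 5 = 18/5 = 3.6
  s[A,C] = ((1)·(-1) + (-3)·(2) + (1)·(-3) + (2)·(4) + (2)·(-2) + (-3)·(0)) / 5 = -6/5 = -1.2
  s[B,B] = ((-1.8333)·(-1.8333) + (-2.8333)·(-2.8333) + (2.1667)·(2.1667) + (0.1667)·(0.1667) + (3.1667)·(3.1667) + (-0.8333)·(-0.8333)) / 5 = 26.8333/5 = 5.3667
  s[B,C] = ((-1.8333)·(-1) + (-2.8333)·(2) + (2.1667)·(-3) + (0.1667)·(4) + (3.1667)·(-2) + (-0.8333)·(0)) / 5 = -16/5 = -3.2
  s[C,C] = ((-1)·(-1) + (2)·(2) + (-3)·(-3) + (4)·(4) + (-2)·(-2) + (0)·(0)) / 5 = 34/5 = 6.8
  Sample standard deviations s_i = √(s[i,i]):
  s(A) = √(5.6) = 2.3664
  s(B) = √(5.3667) = 2.3166
  s(C) = √(6.8) = 2.6077

Step 3 — r_{ij} = s_{ij} / (s_i · s_j):
  r[A,A] = 1 (diagonal).
  r[A,B] = 3.6 / (2.3664 · 2.3166) = 3.6 / 5.4821 = 0.6567
  r[A,C] = -1.2 / (2.3664 · 2.6077) = -1.2 / 6.1709 = -0.1945
  r[B,B] = 1 (diagonal).
  r[B,C] = -3.2 / (2.3166 · 2.6077) = -3.2 / 6.041 = -0.5297
  r[C,C] = 1 (diagonal).

R is symmetric with unit diagonal. Assembling:

R = [[1, 0.6567, -0.1945],
 [0.6567, 1, -0.5297],
 [-0.1945, -0.5297, 1]]


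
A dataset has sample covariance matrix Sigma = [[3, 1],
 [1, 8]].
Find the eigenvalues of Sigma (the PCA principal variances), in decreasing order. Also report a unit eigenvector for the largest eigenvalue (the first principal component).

Step 1 — characteristic polynomial of 2×2 Sigma:
  det(Sigma - λI) = λ² - trace · λ + det = 0.
  trace = 3 + 8 = 11, det = 3·8 - (1)² = 23.
Step 2 — discriminant:
  Δ = trace² - 4·det = 121 - 92 = 29.
Step 3 — eigenvalues:
  λ = (trace ± √Δ)/2 = (11 ± 5.3852)/2,
  λ_1 = 8.1926,  λ_2 = 2.8074.

Step 4 — unit eigenvector for λ_1: solve (Sigma - λ_1 I)v = 0. First row:
  (3 - 8.1926)·v_x + (1)·v_y = 0, i.e. (-5.1926)·v_x + (1)·v_y = 0,
  so v ∝ (b, λ_1 - a) = (1, 5.1926) = u.
  ||u|| = √((1)² + (5.1926)²) = √(27.9629) ≈ 5.288,
  v_1 = u/||u|| ≈ (0.1891, 0.982) (||v_1|| = 1).

λ_1 = 8.1926,  λ_2 = 2.8074;  v_1 ≈ (0.1891, 0.982)


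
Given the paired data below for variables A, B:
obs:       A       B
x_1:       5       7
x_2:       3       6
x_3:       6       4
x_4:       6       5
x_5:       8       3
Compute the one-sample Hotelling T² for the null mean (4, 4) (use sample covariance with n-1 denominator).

Step 1 — sample mean vector:
  mean(A) = (5 + 3 + 6 + 6 + 8) / 5 = 28/5 = 5.6
  mean(B) = (7 + 6 + 4 + 5 + 3) / 5 = 25/5 = 5
  x̄ = (5.6, 5),  deviation x̄ - mu_0 = (5.6, 5) - (4, 4) = (1.6, 1).

Step 2 — sample covariance matrix, S[i,j] = (1/(n-1)) · Σ_k (x_{k,i} - mean_i) · (x_{k,j} - mean_j), divisor n-1 = 4:
  S[A,A] = ((-0.6)·(-0.6) + (-2.6)·(-2.6) + (0.4)·(0.4) + (0.4)·(0.4) + (2.4)·(2.4)) / 4 = 13.2/4 = 3.3
  S[A,B] = ((-0.6)·(2) + (-2.6)·(1) + (0.4)·(-1) + (0.4)·(0) + (2.4)·(-2)) / 4 = -9/4 = -2.25
  S[B,B] = ((2)·(2) + (1)·(1) + (-1)·(-1) + (0)·(0) + (-2)·(-2)) / 4 = 10/4 = 2.5
  S = [[3.3, -2.25],
 [-2.25, 2.5]].

Step 3 — invert S. det(S) = 3.3·2.5 - (-2.25)² = 3.1875.
  S^{-1} = (1/det) · [[d, -b], [-b, a]] = [[0.7843, 0.7059],
 [0.7059, 1.0353]].

Step 4 — quadratic form (x̄ - mu_0)^T · S^{-1} · (x̄ - mu_0):
  S^{-1} · (x̄ - mu_0) = (1.9608, 2.1647),
  (x̄ - mu_0)^T · [...] = (1.6)·(1.9608) + (1)·(2.1647) = 5.302.

Step 5 — scale by n: T² = 5 · 5.302 = 26.5098.

T² ≈ 26.5098
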